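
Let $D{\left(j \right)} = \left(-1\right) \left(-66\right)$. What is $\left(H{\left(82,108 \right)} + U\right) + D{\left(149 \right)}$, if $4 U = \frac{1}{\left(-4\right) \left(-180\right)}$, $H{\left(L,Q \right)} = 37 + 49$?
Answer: $\frac{437761}{2880} \approx 152.0$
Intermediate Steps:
$D{\left(j \right)} = 66$
$H{\left(L,Q \right)} = 86$
$U = \frac{1}{2880}$ ($U = \frac{1}{4 \left(\left(-4\right) \left(-180\right)\right)} = \frac{1}{4 \cdot 720} = \frac{1}{4} \cdot \frac{1}{720} = \frac{1}{2880} \approx 0.00034722$)
$\left(H{\left(82,108 \right)} + U\right) + D{\left(149 \right)} = \left(86 + \frac{1}{2880}\right) + 66 = \frac{247681}{2880} + 66 = \frac{437761}{2880}$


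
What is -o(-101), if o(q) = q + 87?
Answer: 14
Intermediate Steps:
o(q) = 87 + q
-o(-101) = -(87 - 101) = -1*(-14) = 14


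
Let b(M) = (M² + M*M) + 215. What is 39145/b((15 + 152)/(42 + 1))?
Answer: 72379105/453313 ≈ 159.67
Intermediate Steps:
b(M) = 215 + 2*M² (b(M) = (M² + M²) + 215 = 2*M² + 215 = 215 + 2*M²)
39145/b((15 + 152)/(42 + 1)) = 39145/(215 + 2*((15 + 152)/(42 + 1))²) = 39145/(215 + 2*(167/43)²) = 39145/(215 + 2*(27889/1849)) = 39145/(215 + 55778/1849) = 39145/(453313/1849) = 39145*(1849/453313) = 72379105/453313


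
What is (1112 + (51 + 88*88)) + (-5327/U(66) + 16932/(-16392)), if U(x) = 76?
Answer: 458652597/51908 ≈ 8835.9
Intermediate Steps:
(1112 + (51 + 88*88)) + (-5327/U(66) + 16932/(-16392)) = (1112 + (51 + 88*88)) + (-5327/76 + 16932/(-16392)) = (1112 + (51 + 7744)) + (-5327*1/76 + 16932*(-1/16392)) = (1112 + 7795) + (-5327/76 - 1411/1366) = 8907 - 3691959/51908 = 458652597/51908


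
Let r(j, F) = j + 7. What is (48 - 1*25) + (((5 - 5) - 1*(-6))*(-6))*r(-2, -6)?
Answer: -157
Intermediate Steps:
r(j, F) = 7 + j
(48 - 1*25) + (((5 - 5) - 1*(-6))*(-6))*r(-2, -6) = (48 - 1*25) + (((5 - 5) - 1*(-6))*(-6))*(7 - 2) = (48 - 25) + ((0 + 6)*(-6))*5 = 23 + (6*(-6))*5 = 23 - 36*5 = 23 - 180 = -157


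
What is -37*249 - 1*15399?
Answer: -24612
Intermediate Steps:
-37*249 - 1*15399 = -9213 - 15399 = -24612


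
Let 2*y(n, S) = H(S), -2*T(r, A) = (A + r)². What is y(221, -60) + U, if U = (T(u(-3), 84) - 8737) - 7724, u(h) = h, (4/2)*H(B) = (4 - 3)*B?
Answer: -39513/2 ≈ -19757.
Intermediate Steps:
H(B) = B/2 (H(B) = ((4 - 3)*B)/2 = (1*B)/2 = B/2)
T(r, A) = -(A + r)²/2
y(n, S) = S/4 (y(n, S) = (S/2)/2 = S/4)
U = -39483/2 (U = (-(84 - 3)²/2 - 8737) - 7724 = (-½*81² - 8737) - 7724 = (-½*6561 - 8737) - 7724 = (-6561/2 - 8737) - 7724 = -24035/2 - 7724 = -39483/2 ≈ -19742.)
y(221, -60) + U = (¼)*(-60) - 39483/2 = -15 - 39483/2 = -39513/2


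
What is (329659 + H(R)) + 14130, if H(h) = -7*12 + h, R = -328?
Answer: 343377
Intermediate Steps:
H(h) = -84 + h
(329659 + H(R)) + 14130 = (329659 + (-84 - 328)) + 14130 = (329659 - 412) + 14130 = 329247 + 14130 = 343377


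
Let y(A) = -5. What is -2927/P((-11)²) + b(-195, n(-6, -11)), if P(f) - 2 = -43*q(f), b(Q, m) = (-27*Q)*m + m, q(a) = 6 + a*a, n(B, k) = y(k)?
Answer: -16583131343/629819 ≈ -26330.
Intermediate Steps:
n(B, k) = -5
q(a) = 6 + a²
b(Q, m) = m - 27*Q*m (b(Q, m) = -27*Q*m + m = m - 27*Q*m)
P(f) = -256 - 43*f² (P(f) = 2 - 43*(6 + f²) = 2 + (-258 - 43*f²) = -256 - 43*f²)
-2927/P((-11)²) + b(-195, n(-6, -11)) = -2927/(-256 - 43*((-11)²)²) - 5*(1 - 27*(-195)) = -2927/(-256 - 43*121²) - 5*(1 + 5265) = -2927/(-256 - 43*14641) - 5*5266 = -2927/(-256 - 629563) - 26330 = -2927/(-629819) - 26330 = -2927*(-1/629819) - 26330 = 2927/629819 - 26330 = -16583131343/629819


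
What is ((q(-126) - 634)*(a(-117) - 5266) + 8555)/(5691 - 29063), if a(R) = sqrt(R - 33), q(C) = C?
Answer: -4010715/23372 + 950*I*sqrt(6)/5843 ≈ -171.6 + 0.39826*I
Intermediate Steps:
a(R) = sqrt(-33 + R)
((q(-126) - 634)*(a(-117) - 5266) + 8555)/(5691 - 29063) = ((-126 - 634)*(sqrt(-33 - 117) - 5266) + 8555)/(5691 - 29063) = (-760*(sqrt(-150) - 5266) + 8555)/(-23372) = (-760*(5*I*sqrt(6) - 5266) + 8555)*(-1/23372) = (-760*(-5266 + 5*I*sqrt(6)) + 8555)*(-1/23372) = ((4002160 - 3800*I*sqrt(6)) + 8555)*(-1/23372) = (4010715 - 3800*I*sqrt(6))*(-1/23372) = -4010715/23372 + 950*I*sqrt(6)/5843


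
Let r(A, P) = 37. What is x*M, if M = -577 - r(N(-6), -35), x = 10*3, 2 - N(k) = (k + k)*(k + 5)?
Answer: -18420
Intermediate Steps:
N(k) = 2 - 2*k*(5 + k) (N(k) = 2 - (k + k)*(k + 5) = 2 - 2*k*(5 + k))
x = 30
M = -614 (M = -577 - 1*37 = -577 - 37 = -614)
x*M = 30*(-614) = -18420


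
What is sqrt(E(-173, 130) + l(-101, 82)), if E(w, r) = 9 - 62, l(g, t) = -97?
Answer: 5*I*sqrt(6) ≈ 12.247*I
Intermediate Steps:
E(w, r) = -53
sqrt(E(-173, 130) + l(-101, 82)) = sqrt(-53 - 97) = sqrt(-150) = 5*I*sqrt(6)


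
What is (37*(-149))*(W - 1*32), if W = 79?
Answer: -259111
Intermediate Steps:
(37*(-149))*(W - 1*32) = (37*(-149))*(79 - 1*32) = -5513*(79 - 32) = -5513*47 = -259111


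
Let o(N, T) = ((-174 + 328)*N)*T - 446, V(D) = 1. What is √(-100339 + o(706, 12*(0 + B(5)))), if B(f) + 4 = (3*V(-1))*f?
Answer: √14250783 ≈ 3775.0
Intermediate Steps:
B(f) = -4 + 3*f (B(f) = -4 + (3*1)*f = -4 + 3*f)
o(N, T) = -446 + 154*N*T (o(N, T) = (154*N)*T - 446 = 154*N*T - 446 = -446 + 154*N*T)
√(-100339 + o(706, 12*(0 + B(5)))) = √(-100339 + (-446 + 154*706*(12*(0 + (-4 + 3*5))))) = √(-100339 + (-446 + 154*706*(12*(0 + (-4 + 15))))) = √(-100339 + (-446 + 154*706*(12*(0 + 11)))) = √(-100339 + (-446 + 154*706*(12*11))) = √(-100339 + (-446 + 154*706*132)) = √(-100339 + (-446 + 14351568)) = √(-100339 + 14351122) = √14250783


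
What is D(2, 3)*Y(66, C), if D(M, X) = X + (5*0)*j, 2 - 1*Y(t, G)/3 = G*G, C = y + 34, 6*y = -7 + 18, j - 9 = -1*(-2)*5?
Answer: -46153/4 ≈ -11538.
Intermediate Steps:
j = 19 (j = 9 - 1*(-2)*5 = 9 + 2*5 = 9 + 10 = 19)
y = 11/6 (y = (-7 + 18)/6 = (1/6)*11 = 11/6 ≈ 1.8333)
C = 215/6 (C = 11/6 + 34 = 215/6 ≈ 35.833)
Y(t, G) = 6 - 3*G**2 (Y(t, G) = 6 - 3*G*G = 6 - 3*G**2)
D(M, X) = X (D(M, X) = X + (5*0)*19 = X + 0*19 = X + 0 = X)
D(2, 3)*Y(66, C) = 3*(6 - 3*(215/6)**2) = 3*(6 - 3*46225/36) = 3*(6 - 46225/12) = 3*(-46153/12) = -46153/4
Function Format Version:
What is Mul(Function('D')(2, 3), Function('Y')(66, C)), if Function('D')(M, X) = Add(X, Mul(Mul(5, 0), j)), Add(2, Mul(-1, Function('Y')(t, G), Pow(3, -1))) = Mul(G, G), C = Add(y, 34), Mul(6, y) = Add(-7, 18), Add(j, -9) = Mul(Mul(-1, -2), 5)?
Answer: Rational(-46153, 4) ≈ -11538.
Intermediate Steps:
j = 19 (j = Add(9, Mul(Mul(-1, -2), 5)) = Add(9, Mul(2, 5)) = Add(9, 10) = 19)
y = Rational(11, 6) (y = Mul(Rational(1, 6), Add(-7, 18)) = Mul(Rational(1, 6), 11) = Rational(11, 6) ≈ 1.8333)
C = Rational(215, 6) (C = Add(Rational(11, 6), 34) = Rational(215, 6) ≈ 35.833)
Function('Y')(t, G) = Add(6, Mul(-3, Pow(G, 2))) (Function('Y')(t, G) = Add(6, Mul(-3, Mul(G, G))) = Add(6, Mul(-3, Pow(G, 2))))
Function('D')(M, X) = X (Function('D')(M, X) = Add(X, Mul(Mul(5, 0), 19)) = Add(X, Mul(0, 19)) = Add(X, 0) = X)
Mul(Function('D')(2, 3), Function('Y')(66, C)) = Mul(3, Add(6, Mul(-3, Pow(Rational(215, 6), 2)))) = Mul(3, Add(6, Mul(-3, Rational(46225, 36)))) = Mul(3, Add(6, Rational(-46225, 12))) = Mul(3, Rational(-46153, 12)) = Rational(-46153, 4)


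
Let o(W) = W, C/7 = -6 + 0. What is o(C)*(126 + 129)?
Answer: -10710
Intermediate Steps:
C = -42 (C = 7*(-6 + 0) = 7*(-6) = -42)
o(C)*(126 + 129) = -42*(126 + 129) = -42*255 = -10710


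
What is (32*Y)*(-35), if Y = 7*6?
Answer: -47040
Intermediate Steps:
Y = 42
(32*Y)*(-35) = (32*42)*(-35) = 1344*(-35) = -47040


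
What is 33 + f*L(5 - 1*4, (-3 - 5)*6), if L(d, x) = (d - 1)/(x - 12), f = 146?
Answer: 33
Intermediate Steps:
L(d, x) = (-1 + d)/(-12 + x)
33 + f*L(5 - 1*4, (-3 - 5)*6) = 33 + 146*((-1 + (5 - 1*4))/(-12 + (-3 - 5)*6)) = 33 + 146*((-1 + (5 - 4))/(-12 - 8*6)) = 33 + 146*((-1 + 1)/(-12 - 48)) = 33 + 146*(0/(-60)) = 33 + 146*(-1/60*0) = 33 + 146*0 = 33 + 0 = 33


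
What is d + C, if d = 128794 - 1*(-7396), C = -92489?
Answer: 43701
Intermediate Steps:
d = 136190 (d = 128794 + 7396 = 136190)
d + C = 136190 - 92489 = 43701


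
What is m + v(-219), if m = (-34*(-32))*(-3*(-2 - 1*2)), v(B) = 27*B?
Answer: 7143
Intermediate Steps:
m = 13056 (m = 1088*(-3*(-2 - 2)) = 1088*(-3*(-4)) = 1088*12 = 13056)
m + v(-219) = 13056 + 27*(-219) = 13056 - 5913 = 7143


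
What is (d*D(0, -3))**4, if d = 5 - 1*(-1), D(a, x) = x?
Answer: 104976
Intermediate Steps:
d = 6 (d = 5 + 1 = 6)
(d*D(0, -3))**4 = (6*(-3))**4 = (-18)**4 = 104976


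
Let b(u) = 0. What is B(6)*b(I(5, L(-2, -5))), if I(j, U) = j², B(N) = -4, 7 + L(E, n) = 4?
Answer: 0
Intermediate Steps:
L(E, n) = -3 (L(E, n) = -7 + 4 = -3)
B(6)*b(I(5, L(-2, -5))) = -4*0 = 0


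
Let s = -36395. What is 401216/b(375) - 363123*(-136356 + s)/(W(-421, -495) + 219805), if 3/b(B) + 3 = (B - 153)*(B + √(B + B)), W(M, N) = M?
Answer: 271393333687381/24376 + 148449920*√30 ≈ 1.1947e+10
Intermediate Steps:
b(B) = 3/(-3 + (-153 + B)*(B + √2*√B)) (b(B) = 3/(-3 + (B - 153)*(B + √(B + B))) = 3/(-3 + (-153 + B)*(B + √(2*B))) = 3/(-3 + (-153 + B)*(B + √2*√B)))
401216/b(375) - 363123*(-136356 + s)/(W(-421, -495) + 219805) = 401216/((3/(-3 + 375² - 153*375 + √2*375^(3/2) - 153*√2*√375))) - 363123*(-136356 - 36395)/(-421 + 219805) = 401216/((3/(-3 + 140625 - 57375 + √2*(1875*√15) - 153*√2*5*√15))) - 363123/(219384/(-172751)) = 401216/((3/(-3 + 140625 - 57375 + 1875*√30 - 765*√30))) - 363123/(219384*(-1/172751)) = 401216/((3/(83247 + 1110*√30))) - 363123/(-219384/172751) = 401216*(27749 + 370*√30) - 363123*(-172751/219384) = (11133342784 + 148449920*√30) + 6969984597/24376 = 271393333687381/24376 + 148449920*√30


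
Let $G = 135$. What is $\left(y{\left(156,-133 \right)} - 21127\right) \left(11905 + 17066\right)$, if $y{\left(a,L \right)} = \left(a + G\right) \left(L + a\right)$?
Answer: $-418167414$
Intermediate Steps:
$y{\left(a,L \right)} = \left(135 + a\right) \left(L + a\right)$ ($y{\left(a,L \right)} = \left(a + 135\right) \left(L + a\right) = \left(135 + a\right) \left(L + a\right)$)
$\left(y{\left(156,-133 \right)} - 21127\right) \left(11905 + 17066\right) = \left(\left(156^{2} + 135 \left(-133\right) + 135 \cdot 156 - 20748\right) - 21127\right) \left(11905 + 17066\right) = \left(\left(24336 - 17955 + 21060 - 20748\right) - 21127\right) 28971 = \left(6693 - 21127\right) 28971 = \left(-14434\right) 28971 = -418167414$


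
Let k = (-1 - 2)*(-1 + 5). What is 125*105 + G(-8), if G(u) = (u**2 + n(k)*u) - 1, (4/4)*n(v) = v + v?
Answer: 13380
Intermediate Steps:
k = -12 (k = -3*4 = -12)
n(v) = 2*v (n(v) = v + v = 2*v)
G(u) = -1 + u**2 - 24*u (G(u) = (u**2 + (2*(-12))*u) - 1 = (u**2 - 24*u) - 1 = -1 + u**2 - 24*u)
125*105 + G(-8) = 125*105 + (-1 + (-8)**2 - 24*(-8)) = 13125 + (-1 + 64 + 192) = 13125 + 255 = 13380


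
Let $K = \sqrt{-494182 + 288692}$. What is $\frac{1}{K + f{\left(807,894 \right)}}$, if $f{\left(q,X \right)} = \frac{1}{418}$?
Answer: $\frac{418}{35904034761} - \frac{174724 i \sqrt{205490}}{35904034761} \approx 1.1642 \cdot 10^{-8} - 0.002206 i$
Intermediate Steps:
$f{\left(q,X \right)} = \frac{1}{418}$
$K = i \sqrt{205490}$ ($K = \sqrt{-205490} = i \sqrt{205490} \approx 453.31 i$)
$\frac{1}{K + f{\left(807,894 \right)}} = \frac{1}{i \sqrt{205490} + \frac{1}{418}} = \frac{1}{\frac{1}{418} + i \sqrt{205490}}$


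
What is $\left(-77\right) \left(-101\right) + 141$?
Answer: $7918$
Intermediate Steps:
$\left(-77\right) \left(-101\right) + 141 = 7777 + 141 = 7918$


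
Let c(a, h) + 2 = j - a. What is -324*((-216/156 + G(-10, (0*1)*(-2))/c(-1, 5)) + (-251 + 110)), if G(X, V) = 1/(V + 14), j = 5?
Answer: 8395083/182 ≈ 46127.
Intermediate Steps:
G(X, V) = 1/(14 + V)
c(a, h) = 3 - a (c(a, h) = -2 + (5 - a) = 3 - a)
-324*((-216/156 + G(-10, (0*1)*(-2))/c(-1, 5)) + (-251 + 110)) = -324*((-216/156 + 1/((14 + (0*1)*(-2))*(3 - 1*(-1)))) + (-251 + 110)) = -324*((-216*1/156 + 1/((14 + 0*(-2))*(3 + 1))) - 141) = -324*((-18/13 + 1/((14 + 0)*4)) - 141) = -324*((-18/13 + (1/4)/14) - 141) = -324*((-18/13 + (1/14)*(1/4)) - 141) = -324*((-18/13 + 1/56) - 141) = -324*(-995/728 - 141) = -324*(-103643/728) = 8395083/182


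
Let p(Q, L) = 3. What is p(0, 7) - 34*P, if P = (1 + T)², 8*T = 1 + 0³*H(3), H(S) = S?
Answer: -1281/32 ≈ -40.031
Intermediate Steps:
T = ⅛ (T = (1 + 0³*3)/8 = (1 + 0*3)/8 = (1 + 0)/8 = (⅛)*1 = ⅛ ≈ 0.12500)
P = 81/64 (P = (1 + ⅛)² = (9/8)² = 81/64 ≈ 1.2656)
p(0, 7) - 34*P = 3 - 34*81/64 = 3 - 1377/32 = -1281/32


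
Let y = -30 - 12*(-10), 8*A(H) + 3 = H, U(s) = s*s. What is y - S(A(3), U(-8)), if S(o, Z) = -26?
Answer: 116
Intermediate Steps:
U(s) = s**2
A(H) = -3/8 + H/8
y = 90 (y = -30 + 120 = 90)
y - S(A(3), U(-8)) = 90 - 1*(-26) = 90 + 26 = 116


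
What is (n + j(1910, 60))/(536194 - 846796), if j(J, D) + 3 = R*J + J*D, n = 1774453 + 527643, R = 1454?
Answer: -5193833/310602 ≈ -16.722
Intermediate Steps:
n = 2302096
j(J, D) = -3 + 1454*J + D*J (j(J, D) = -3 + (1454*J + J*D) = -3 + (1454*J + D*J) = -3 + 1454*J + D*J)
(n + j(1910, 60))/(536194 - 846796) = (2302096 + (-3 + 1454*1910 + 60*1910))/(536194 - 846796) = (2302096 + (-3 + 2777140 + 114600))/(-310602) = (2302096 + 2891737)*(-1/310602) = 5193833*(-1/310602) = -5193833/310602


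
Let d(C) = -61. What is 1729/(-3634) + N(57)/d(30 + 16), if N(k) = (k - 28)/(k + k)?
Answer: -3032213/6317709 ≈ -0.47995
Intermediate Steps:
N(k) = (-28 + k)/(2*k) (N(k) = (-28 + k)/((2*k)) = (-28 + k)*(1/(2*k)) = (-28 + k)/(2*k))
1729/(-3634) + N(57)/d(30 + 16) = 1729/(-3634) + ((½)*(-28 + 57)/57)/(-61) = 1729*(-1/3634) + ((½)*(1/57)*29)*(-1/61) = -1729/3634 + (29/114)*(-1/61) = -1729/3634 - 29/6954 = -3032213/6317709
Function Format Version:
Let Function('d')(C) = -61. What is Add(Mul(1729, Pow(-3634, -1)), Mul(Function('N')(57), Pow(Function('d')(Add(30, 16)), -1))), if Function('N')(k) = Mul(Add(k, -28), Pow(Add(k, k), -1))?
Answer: Rational(-3032213, 6317709) ≈ -0.47995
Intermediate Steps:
Function('N')(k) = Mul(Rational(1, 2), Pow(k, -1), Add(-28, k)) (Function('N')(k) = Mul(Add(-28, k), Pow(Mul(2, k), -1)) = Mul(Add(-28, k), Mul(Rational(1, 2), Pow(k, -1))) = Mul(Rational(1, 2), Pow(k, -1), Add(-28, k)))
Add(Mul(1729, Pow(-3634, -1)), Mul(Function('N')(57), Pow(Function('d')(Add(30, 16)), -1))) = Add(Mul(1729, Pow(-3634, -1)), Mul(Mul(Rational(1, 2), Pow(57, -1), Add(-28, 57)), Pow(-61, -1))) = Add(Mul(1729, Rational(-1, 3634)), Mul(Mul(Rational(1, 2), Rational(1, 57), 29), Rational(-1, 61))) = Add(Rational(-1729, 3634), Mul(Rational(29, 114), Rational(-1, 61))) = Add(Rational(-1729, 3634), Rational(-29, 6954)) = Rational(-3032213, 6317709)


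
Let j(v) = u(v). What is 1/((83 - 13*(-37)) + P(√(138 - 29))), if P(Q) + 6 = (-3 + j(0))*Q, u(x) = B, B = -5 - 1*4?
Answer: 31/16426 + √109/24639 ≈ 0.0023110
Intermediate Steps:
B = -9 (B = -5 - 4 = -9)
u(x) = -9
j(v) = -9
P(Q) = -6 - 12*Q (P(Q) = -6 + (-3 - 9)*Q = -6 - 12*Q)
1/((83 - 13*(-37)) + P(√(138 - 29))) = 1/((83 - 13*(-37)) + (-6 - 12*√(138 - 29))) = 1/((83 + 481) + (-6 - 12*√109)) = 1/(564 + (-6 - 12*√109)) = 1/(558 - 12*√109)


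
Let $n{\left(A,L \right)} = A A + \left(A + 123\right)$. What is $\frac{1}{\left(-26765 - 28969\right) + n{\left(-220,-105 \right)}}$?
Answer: $- \frac{1}{7431} \approx -0.00013457$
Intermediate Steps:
$n{\left(A,L \right)} = 123 + A + A^{2}$ ($n{\left(A,L \right)} = A^{2} + \left(123 + A\right) = 123 + A + A^{2}$)
$\frac{1}{\left(-26765 - 28969\right) + n{\left(-220,-105 \right)}} = \frac{1}{\left(-26765 - 28969\right) + \left(123 - 220 + \left(-220\right)^{2}\right)} = \frac{1}{-55734 + \left(123 - 220 + 48400\right)} = \frac{1}{-55734 + 48303} = \frac{1}{-7431} = - \frac{1}{7431}$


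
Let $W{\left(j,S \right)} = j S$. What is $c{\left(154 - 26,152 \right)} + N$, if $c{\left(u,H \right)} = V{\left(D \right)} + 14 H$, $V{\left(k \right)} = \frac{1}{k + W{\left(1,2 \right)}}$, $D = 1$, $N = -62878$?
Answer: $- \frac{182249}{3} \approx -60750.0$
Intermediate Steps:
$W{\left(j,S \right)} = S j$
$V{\left(k \right)} = \frac{1}{2 + k}$ ($V{\left(k \right)} = \frac{1}{k + 2 \cdot 1} = \frac{1}{k + 2} = \frac{1}{2 + k}$)
$c{\left(u,H \right)} = \frac{1}{3} + 14 H$ ($c{\left(u,H \right)} = \frac{1}{2 + 1} + 14 H = \frac{1}{3} + 14 H$)
$c{\left(154 - 26,152 \right)} + N = \left(\frac{1}{3} + 14 \cdot 152\right) - 62878 = \left(\frac{1}{3} + 2128\right) - 62878 = \frac{6385}{3} - 62878 = - \frac{182249}{3}$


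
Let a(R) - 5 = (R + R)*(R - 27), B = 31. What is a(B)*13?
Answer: 3289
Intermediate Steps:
a(R) = 5 + 2*R*(-27 + R) (a(R) = 5 + (R + R)*(R - 27) = 5 + (2*R)*(-27 + R) = 5 + 2*R*(-27 + R))
a(B)*13 = (5 - 54*31 + 2*31²)*13 = (5 - 1674 + 2*961)*13 = (5 - 1674 + 1922)*13 = 253*13 = 3289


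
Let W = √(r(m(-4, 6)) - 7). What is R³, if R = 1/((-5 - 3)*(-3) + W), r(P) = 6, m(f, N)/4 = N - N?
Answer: (24 - I)³/192100033 ≈ 7.1588e-5 - 8.9901e-6*I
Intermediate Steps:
m(f, N) = 0 (m(f, N) = 4*(N - N) = 4*0 = 0)
W = I (W = √(6 - 7) = √(-1) = I ≈ 1.0*I)
R = (24 - I)/577 (R = 1/((-5 - 3)*(-3) + I) = 1/(-8*(-3) + I) = 1/(24 + I) = (24 - I)/577 ≈ 0.041594 - 0.0017331*I)
R³ = (24/577 - I/577)³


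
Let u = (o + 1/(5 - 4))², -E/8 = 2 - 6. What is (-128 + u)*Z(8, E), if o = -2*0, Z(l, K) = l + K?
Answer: -5080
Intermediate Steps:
E = 32 (E = -8*(2 - 6) = -8*(-4) = 32)
Z(l, K) = K + l
o = 0
u = 1 (u = (0 + 1/(5 - 4))² = (0 + 1/1)² = (0 + 1)² = 1² = 1)
(-128 + u)*Z(8, E) = (-128 + 1)*(32 + 8) = -127*40 = -5080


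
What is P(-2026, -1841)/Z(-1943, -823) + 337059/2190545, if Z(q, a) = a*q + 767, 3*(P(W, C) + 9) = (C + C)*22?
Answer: 1440235538617/10513669684560 ≈ 0.13699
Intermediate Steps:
P(W, C) = -9 + 44*C/3 (P(W, C) = -9 + ((C + C)*22)/3 = -9 + ((2*C)*22)/3 = -9 + (44*C)/3 = -9 + 44*C/3)
Z(q, a) = 767 + a*q
P(-2026, -1841)/Z(-1943, -823) + 337059/2190545 = (-9 + (44/3)*(-1841))/(767 - 823*(-1943)) + 337059/2190545 = (-9 - 81004/3)/(767 + 1599089) + 337059*(1/2190545) = -81031/3/1599856 + 337059/2190545 = -81031/3*1/1599856 + 337059/2190545 = -81031/4799568 + 337059/2190545 = 1440235538617/10513669684560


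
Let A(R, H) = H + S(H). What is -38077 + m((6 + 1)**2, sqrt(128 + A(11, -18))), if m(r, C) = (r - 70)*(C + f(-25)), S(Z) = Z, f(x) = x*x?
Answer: -51202 - 42*sqrt(23) ≈ -51403.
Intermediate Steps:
f(x) = x**2
A(R, H) = 2*H (A(R, H) = H + H = 2*H)
m(r, C) = (-70 + r)*(625 + C) (m(r, C) = (r - 70)*(C + (-25)**2) = (-70 + r)*(C + 625) = (-70 + r)*(625 + C))
-38077 + m((6 + 1)**2, sqrt(128 + A(11, -18))) = -38077 + (-43750 - 70*sqrt(128 + 2*(-18)) + 625*(6 + 1)**2 + sqrt(128 + 2*(-18))*(6 + 1)**2) = -38077 + (-43750 - 70*sqrt(128 - 36) + 625*7**2 + sqrt(128 - 36)*7**2) = -38077 + (-43750 - 140*sqrt(23) + 625*49 + sqrt(92)*49) = -38077 + (-43750 - 140*sqrt(23) + 30625 + (2*sqrt(23))*49) = -38077 + (-43750 - 140*sqrt(23) + 30625 + 98*sqrt(23)) = -38077 + (-13125 - 42*sqrt(23)) = -51202 - 42*sqrt(23)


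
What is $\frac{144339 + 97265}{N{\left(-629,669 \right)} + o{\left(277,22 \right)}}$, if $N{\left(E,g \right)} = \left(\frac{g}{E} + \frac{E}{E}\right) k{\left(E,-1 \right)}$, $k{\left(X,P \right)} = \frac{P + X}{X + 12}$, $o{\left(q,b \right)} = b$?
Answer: $\frac{46882410586}{4256423} \approx 11015.0$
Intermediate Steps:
$k{\left(X,P \right)} = \frac{P + X}{12 + X}$
$N{\left(E,g \right)} = \frac{\left(1 + \frac{g}{E}\right) \left(-1 + E\right)}{12 + E}$ ($N{\left(E,g \right)} = \left(\frac{g}{E} + \frac{E}{E}\right) \frac{-1 + E}{12 + E} = \left(\frac{g}{E} + 1\right) \frac{-1 + E}{12 + E} = \left(1 + \frac{g}{E}\right) \frac{-1 + E}{12 + E} = \frac{\left(1 + \frac{g}{E}\right) \left(-1 + E\right)}{12 + E}$)
$\frac{144339 + 97265}{N{\left(-629,669 \right)} + o{\left(277,22 \right)}} = \frac{144339 + 97265}{\frac{\left(-1 - 629\right) \left(-629 + 669\right)}{\left(-629\right) \left(12 - 629\right)} + 22} = \frac{241604}{\left(- \frac{1}{629}\right) \frac{1}{-617} \left(-630\right) 40 + 22} = \frac{241604}{\left(- \frac{1}{629}\right) \left(- \frac{1}{617}\right) \left(-630\right) 40 + 22} = \frac{241604}{- \frac{25200}{388093} + 22} = \frac{241604}{\frac{8512846}{388093}} = 241604 \cdot \frac{388093}{8512846} = \frac{46882410586}{4256423}$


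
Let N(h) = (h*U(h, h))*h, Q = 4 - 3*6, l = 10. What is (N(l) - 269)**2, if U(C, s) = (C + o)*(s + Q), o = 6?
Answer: 44475561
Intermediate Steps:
Q = -14 (Q = 4 - 18 = -14)
U(C, s) = (-14 + s)*(6 + C) (U(C, s) = (C + 6)*(s - 14) = (6 + C)*(-14 + s) = (-14 + s)*(6 + C))
N(h) = h**2*(-84 + h**2 - 8*h) (N(h) = (h*(-84 - 14*h + 6*h + h*h))*h = (h*(-84 - 14*h + 6*h + h**2))*h = (h*(-84 + h**2 - 8*h))*h = h**2*(-84 + h**2 - 8*h))
(N(l) - 269)**2 = (10**2*(-84 + 10**2 - 8*10) - 269)**2 = (100*(-84 + 100 - 80) - 269)**2 = (100*(-64) - 269)**2 = (-6400 - 269)**2 = (-6669)**2 = 44475561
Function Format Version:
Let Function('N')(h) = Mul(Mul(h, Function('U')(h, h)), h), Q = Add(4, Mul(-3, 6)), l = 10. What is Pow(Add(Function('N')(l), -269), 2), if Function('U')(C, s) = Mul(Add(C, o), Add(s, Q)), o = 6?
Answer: 44475561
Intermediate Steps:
Q = -14 (Q = Add(4, -18) = -14)
Function('U')(C, s) = Mul(Add(-14, s), Add(6, C)) (Function('U')(C, s) = Mul(Add(C, 6), Add(s, -14)) = Mul(Add(6, C), Add(-14, s)) = Mul(Add(-14, s), Add(6, C)))
Function('N')(h) = Mul(Pow(h, 2), Add(-84, Pow(h, 2), Mul(-8, h))) (Function('N')(h) = Mul(Mul(h, Add(-84, Mul(-14, h), Mul(6, h), Mul(h, h))), h) = Mul(Mul(h, Add(-84, Mul(-14, h), Mul(6, h), Pow(h, 2))), h) = Mul(Mul(h, Add(-84, Pow(h, 2), Mul(-8, h))), h) = Mul(Pow(h, 2), Add(-84, Pow(h, 2), Mul(-8, h))))
Pow(Add(Function('N')(l), -269), 2) = Pow(Add(Mul(Pow(10, 2), Add(-84, Pow(10, 2), Mul(-8, 10))), -269), 2) = Pow(Add(Mul(100, Add(-84, 100, -80)), -269), 2) = Pow(Add(Mul(100, -64), -269), 2) = Pow(Add(-6400, -269), 2) = Pow(-6669, 2) = 44475561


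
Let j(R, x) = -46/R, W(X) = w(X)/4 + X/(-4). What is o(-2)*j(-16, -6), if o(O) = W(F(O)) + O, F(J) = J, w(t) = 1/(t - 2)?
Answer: -575/128 ≈ -4.4922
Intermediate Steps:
w(t) = 1/(-2 + t)
W(X) = -X/4 + 1/(4*(-2 + X)) (W(X) = 1/((-2 + X)*4) + X/(-4) = (¼)/(-2 + X) + X*(-¼) = 1/(4*(-2 + X)) - X/4 = -X/4 + 1/(4*(-2 + X)))
o(O) = O + (1 - O*(-2 + O))/(4*(-2 + O)) (o(O) = (1 - O*(-2 + O))/(4*(-2 + O)) + O = O + (1 - O*(-2 + O))/(4*(-2 + O)))
o(-2)*j(-16, -6) = ((1 + 3*(-2)*(-2 - 2))/(4*(-2 - 2)))*(-46/(-16)) = ((¼)*(1 + 3*(-2)*(-4))/(-4))*(-46*(-1/16)) = ((¼)*(-¼)*(1 + 24))*(23/8) = ((¼)*(-¼)*25)*(23/8) = -25/16*23/8 = -575/128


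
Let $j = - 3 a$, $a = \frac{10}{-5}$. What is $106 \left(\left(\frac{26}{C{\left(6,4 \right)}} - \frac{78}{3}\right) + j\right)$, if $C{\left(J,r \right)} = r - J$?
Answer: $-3498$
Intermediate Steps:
$a = -2$ ($a = 10 \left(- \frac{1}{5}\right) = -2$)
$j = 6$ ($j = \left(-3\right) \left(-2\right) = 6$)
$106 \left(\left(\frac{26}{C{\left(6,4 \right)}} - \frac{78}{3}\right) + j\right) = 106 \left(\left(\frac{26}{4 - 6} - \frac{78}{3}\right) + 6\right) = 106 \left(\left(\frac{26}{4 - 6} - 26\right) + 6\right) = 106 \left(\left(\frac{26}{-2} - 26\right) + 6\right) = 106 \left(\left(26 \left(- \frac{1}{2}\right) - 26\right) + 6\right) = 106 \left(\left(-13 - 26\right) + 6\right) = 106 \left(-39 + 6\right) = 106 \left(-33\right) = -3498$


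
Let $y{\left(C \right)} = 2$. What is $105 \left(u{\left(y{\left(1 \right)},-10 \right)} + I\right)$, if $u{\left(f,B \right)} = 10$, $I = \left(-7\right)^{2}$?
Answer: $6195$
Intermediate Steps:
$I = 49$
$105 \left(u{\left(y{\left(1 \right)},-10 \right)} + I\right) = 105 \left(10 + 49\right) = 105 \cdot 59 = 6195$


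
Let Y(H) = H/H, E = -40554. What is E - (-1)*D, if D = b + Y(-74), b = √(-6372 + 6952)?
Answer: -40553 + 2*√145 ≈ -40529.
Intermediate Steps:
Y(H) = 1
b = 2*√145 (b = √580 = 2*√145 ≈ 24.083)
D = 1 + 2*√145 (D = 2*√145 + 1 = 1 + 2*√145 ≈ 25.083)
E - (-1)*D = -40554 - (-1)*(1 + 2*√145) = -40554 - (-1 - 2*√145) = -40554 + (1 + 2*√145) = -40553 + 2*√145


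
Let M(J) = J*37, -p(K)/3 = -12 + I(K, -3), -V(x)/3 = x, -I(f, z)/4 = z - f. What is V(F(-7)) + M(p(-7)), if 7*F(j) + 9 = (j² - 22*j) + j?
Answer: 21195/7 ≈ 3027.9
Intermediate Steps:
F(j) = -9/7 - 3*j + j²/7 (F(j) = -9/7 + ((j² - 22*j) + j)/7 = -9/7 + (j² - 21*j)/7 = -9/7 + (-3*j + j²/7) = -9/7 - 3*j + j²/7)
I(f, z) = -4*z + 4*f (I(f, z) = -4*(z - f) = -4*z + 4*f)
V(x) = -3*x
p(K) = -12*K (p(K) = -3*(-12 + (-4*(-3) + 4*K)) = -3*(-12 + (12 + 4*K)) = -12*K)
M(J) = 37*J
V(F(-7)) + M(p(-7)) = -3*(-9/7 - 3*(-7) + (⅐)*(-7)²) + 37*(-12*(-7)) = -3*(-9/7 + 21 + (⅐)*49) + 37*84 = -3*(-9/7 + 21 + 7) + 3108 = -3*187/7 + 3108 = -561/7 + 3108 = 21195/7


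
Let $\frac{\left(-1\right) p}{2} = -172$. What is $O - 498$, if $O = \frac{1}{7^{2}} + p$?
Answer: $- \frac{7545}{49} \approx -153.98$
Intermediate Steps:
$p = 344$ ($p = \left(-2\right) \left(-172\right) = 344$)
$O = \frac{16857}{49}$ ($O = \frac{1}{7^{2}} + 344 = \frac{1}{49} + 344 = \frac{16857}{49} \approx 344.02$)
$O - 498 = \frac{16857}{49} - 498 = - \frac{7545}{49}$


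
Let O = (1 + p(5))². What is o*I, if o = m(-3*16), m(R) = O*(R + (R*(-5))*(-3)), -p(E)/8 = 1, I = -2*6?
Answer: 451584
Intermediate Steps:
I = -12
p(E) = -8 (p(E) = -8*1 = -8)
O = 49 (O = (1 - 8)² = (-7)² = 49)
m(R) = 784*R (m(R) = 49*(R + (R*(-5))*(-3)) = 49*(R - 5*R*(-3)) = 49*(R + 15*R) = 49*(16*R) = 784*R)
o = -37632 (o = 784*(-3*16) = 784*(-48) = -37632)
o*I = -37632*(-12) = 451584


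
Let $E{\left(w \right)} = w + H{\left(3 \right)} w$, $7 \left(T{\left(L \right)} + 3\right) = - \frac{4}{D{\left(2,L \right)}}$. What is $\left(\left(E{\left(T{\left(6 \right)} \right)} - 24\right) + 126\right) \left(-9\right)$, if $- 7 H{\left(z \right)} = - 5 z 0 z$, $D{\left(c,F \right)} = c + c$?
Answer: $- \frac{6228}{7} \approx -889.71$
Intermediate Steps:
$D{\left(c,F \right)} = 2 c$
$T{\left(L \right)} = - \frac{22}{7}$ ($T{\left(L \right)} = -3 + \frac{\left(-4\right) \frac{1}{2 \cdot 2}}{7} = -3 + \frac{\left(-4\right) \frac{1}{4}}{7} = -3 + \frac{1}{7} \left(-1\right) = -3 - \frac{1}{7} = - \frac{22}{7}$)
$H{\left(z \right)} = 0$ ($H{\left(z \right)} = - \frac{- 5 z 0 z}{7} = - \frac{- 5 z 0}{7} = \left(- \frac{1}{7}\right) 0 = 0$)
$E{\left(w \right)} = w$ ($E{\left(w \right)} = w + 0 w = w + 0 = w$)
$\left(\left(E{\left(T{\left(6 \right)} \right)} - 24\right) + 126\right) \left(-9\right) = \left(\left(- \frac{22}{7} - 24\right) + 126\right) \left(-9\right) = \left(- \frac{190}{7} + 126\right) \left(-9\right) = \frac{692}{7} \left(-9\right) = - \frac{6228}{7}$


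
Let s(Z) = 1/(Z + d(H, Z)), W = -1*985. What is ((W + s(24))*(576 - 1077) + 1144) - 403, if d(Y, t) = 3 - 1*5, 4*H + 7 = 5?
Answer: 10872471/22 ≈ 4.9420e+5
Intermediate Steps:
H = -1/2 (H = -7/4 + (1/4)*5 = -7/4 + 5/4 = -1/2 ≈ -0.50000)
d(Y, t) = -2 (d(Y, t) = 3 - 5 = -2)
W = -985
s(Z) = 1/(-2 + Z) (s(Z) = 1/(Z - 2) = 1/(-2 + Z))
((W + s(24))*(576 - 1077) + 1144) - 403 = ((-985 + 1/(-2 + 24))*(576 - 1077) + 1144) - 403 = ((-985 + 1/22)*(-501) + 1144) - 403 = (-21669/22*(-501) + 1144) - 403 = (10856169/22 + 1144) - 403 = 10881337/22 - 403 = 10872471/22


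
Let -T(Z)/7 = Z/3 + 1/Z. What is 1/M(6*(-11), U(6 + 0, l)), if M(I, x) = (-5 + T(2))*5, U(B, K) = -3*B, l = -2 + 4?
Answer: -6/395 ≈ -0.015190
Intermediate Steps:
T(Z) = -7/Z - 7*Z/3 (T(Z) = -7*(Z/3 + 1/Z) = -7*(1/Z + Z/3) = -7/Z - 7*Z/3)
l = 2
M(I, x) = -395/6 (M(I, x) = (-5 + (-7/2 - 7/3*2))*5 = (-5 + (-7*1/2 - 14/3))*5 = (-5 + (-7/2 - 14/3))*5 = (-5 - 49/6)*5 = -79/6*5 = -395/6)
1/M(6*(-11), U(6 + 0, l)) = 1/(-395/6) = -6/395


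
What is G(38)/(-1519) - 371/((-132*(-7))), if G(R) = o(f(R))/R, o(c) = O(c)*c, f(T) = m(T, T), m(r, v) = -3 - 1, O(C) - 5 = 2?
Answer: -218255/544236 ≈ -0.40103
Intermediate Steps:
O(C) = 7 (O(C) = 5 + 2 = 7)
m(r, v) = -4
f(T) = -4
o(c) = 7*c
G(R) = -28/R (G(R) = (7*(-4))/R = -28/R)
G(38)/(-1519) - 371/((-132*(-7))) = -28/38/(-1519) - 371/((-132*(-7))) = -28*1/38*(-1/1519) - 371/924 = -14/19*(-1/1519) - 371*1/924 = 2/4123 - 53/132 = -218255/544236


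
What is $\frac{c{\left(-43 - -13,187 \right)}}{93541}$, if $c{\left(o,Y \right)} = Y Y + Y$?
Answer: $\frac{35156}{93541} \approx 0.37584$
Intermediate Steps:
$c{\left(o,Y \right)} = Y + Y^{2}$ ($c{\left(o,Y \right)} = Y^{2} + Y = Y + Y^{2}$)
$\frac{c{\left(-43 - -13,187 \right)}}{93541} = \frac{187 \left(1 + 187\right)}{93541} = 187 \cdot 188 \cdot \frac{1}{93541} = 35156 \cdot \frac{1}{93541} = \frac{35156}{93541}$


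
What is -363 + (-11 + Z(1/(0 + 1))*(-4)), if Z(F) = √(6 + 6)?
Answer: -374 - 8*√3 ≈ -387.86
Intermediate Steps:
Z(F) = 2*√3 (Z(F) = √12 = 2*√3)
-363 + (-11 + Z(1/(0 + 1))*(-4)) = -363 + (-11 + (2*√3)*(-4)) = -363 + (-11 - 8*√3) = -374 - 8*√3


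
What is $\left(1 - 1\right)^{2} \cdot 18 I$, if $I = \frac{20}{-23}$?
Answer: $0$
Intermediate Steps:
$I = - \frac{20}{23}$ ($I = 20 \left(- \frac{1}{23}\right) = - \frac{20}{23} \approx -0.86957$)
$\left(1 - 1\right)^{2} \cdot 18 I = \left(1 - 1\right)^{2} \cdot 18 \left(- \frac{20}{23}\right) = 0^{2} \cdot 18 \left(- \frac{20}{23}\right) = 0 \cdot 18 \left(- \frac{20}{23}\right) = 0 \left(- \frac{20}{23}\right) = 0$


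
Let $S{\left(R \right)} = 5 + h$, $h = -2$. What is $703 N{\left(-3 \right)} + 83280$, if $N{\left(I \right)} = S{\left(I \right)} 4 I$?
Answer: $57972$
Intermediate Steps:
$S{\left(R \right)} = 3$ ($S{\left(R \right)} = 5 - 2 = 3$)
$N{\left(I \right)} = 12 I$ ($N{\left(I \right)} = 3 \cdot 4 I = 12 I$)
$703 N{\left(-3 \right)} + 83280 = 703 \cdot 12 \left(-3\right) + 83280 = 703 \left(-36\right) + 83280 = -25308 + 83280 = 57972$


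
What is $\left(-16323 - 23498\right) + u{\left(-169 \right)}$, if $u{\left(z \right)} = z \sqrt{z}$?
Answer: $-39821 - 2197 i \approx -39821.0 - 2197.0 i$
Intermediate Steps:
$u{\left(z \right)} = z^{\frac{3}{2}}$
$\left(-16323 - 23498\right) + u{\left(-169 \right)} = \left(-16323 - 23498\right) + \left(-169\right)^{\frac{3}{2}} = -39821 - 2197 i$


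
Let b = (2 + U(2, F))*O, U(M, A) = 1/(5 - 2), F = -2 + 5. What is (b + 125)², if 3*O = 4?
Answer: 1329409/81 ≈ 16412.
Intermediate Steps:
O = 4/3 (O = (⅓)*4 = 4/3 ≈ 1.3333)
F = 3
U(M, A) = ⅓ (U(M, A) = 1/3 = ⅓)
b = 28/9 (b = (2 + ⅓)*(4/3) = (7/3)*(4/3) = 28/9 ≈ 3.1111)
(b + 125)² = (28/9 + 125)² = (1153/9)² = 1329409/81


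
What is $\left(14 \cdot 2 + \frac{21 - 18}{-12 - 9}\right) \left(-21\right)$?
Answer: $-585$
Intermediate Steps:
$\left(14 \cdot 2 + \frac{21 - 18}{-12 - 9}\right) \left(-21\right) = \left(28 + \frac{3}{-21}\right) \left(-21\right) = \left(28 + 3 \left(- \frac{1}{21}\right)\right) \left(-21\right) = \left(28 - \frac{1}{7}\right) \left(-21\right) = \frac{195}{7} \left(-21\right) = -585$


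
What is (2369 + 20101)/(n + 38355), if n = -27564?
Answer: 7490/3597 ≈ 2.0823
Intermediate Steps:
(2369 + 20101)/(n + 38355) = (2369 + 20101)/(-27564 + 38355) = 22470/10791 = 22470*(1/10791) = 7490/3597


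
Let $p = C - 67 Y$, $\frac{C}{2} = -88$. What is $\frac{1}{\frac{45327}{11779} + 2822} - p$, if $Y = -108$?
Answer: $- \frac{234996783121}{33285665} \approx -7060.0$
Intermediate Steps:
$C = -176$ ($C = 2 \left(-88\right) = -176$)
$p = 7060$ ($p = -176 - -7236 = -176 + 7236 = 7060$)
$\frac{1}{\frac{45327}{11779} + 2822} - p = \frac{1}{\frac{45327}{11779} + 2822} - 7060 = \frac{1}{\frac{33285665}{11779}} - 7060 = \frac{11779}{33285665} - 7060 = - \frac{234996783121}{33285665}$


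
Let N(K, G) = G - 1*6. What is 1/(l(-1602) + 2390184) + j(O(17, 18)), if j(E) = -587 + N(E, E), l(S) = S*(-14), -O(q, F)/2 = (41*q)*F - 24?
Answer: -61852133843/2412612 ≈ -25637.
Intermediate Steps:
N(K, G) = -6 + G (N(K, G) = G - 6 = -6 + G)
O(q, F) = 48 - 82*F*q (O(q, F) = -2*((41*q)*F - 24) = -2*(41*F*q - 24) = -2*(-24 + 41*F*q) = 48 - 82*F*q)
l(S) = -14*S
j(E) = -593 + E (j(E) = -587 + (-6 + E) = -593 + E)
1/(l(-1602) + 2390184) + j(O(17, 18)) = 1/(-14*(-1602) + 2390184) + (-593 + (48 - 82*18*17)) = 1/(22428 + 2390184) + (-593 + (48 - 25092)) = 1/2412612 + (-593 - 25044) = 1/2412612 - 25637 = -61852133843/2412612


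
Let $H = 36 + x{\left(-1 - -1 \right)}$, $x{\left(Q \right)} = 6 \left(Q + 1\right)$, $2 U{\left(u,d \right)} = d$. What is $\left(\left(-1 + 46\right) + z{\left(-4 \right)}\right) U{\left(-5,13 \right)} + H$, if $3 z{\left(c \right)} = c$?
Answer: $\frac{1955}{6} \approx 325.83$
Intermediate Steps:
$U{\left(u,d \right)} = \frac{d}{2}$
$z{\left(c \right)} = \frac{c}{3}$
$x{\left(Q \right)} = 6 + 6 Q$ ($x{\left(Q \right)} = 6 \left(1 + Q\right) = 6 + 6 Q$)
$H = 42$ ($H = 36 + \left(6 + 6 \left(-1 - -1\right)\right) = 36 + \left(6 + 6 \left(-1 + 1\right)\right) = 36 + \left(6 + 6 \cdot 0\right) = 36 + \left(6 + 0\right) = 36 + 6 = 42$)
$\left(\left(-1 + 46\right) + z{\left(-4 \right)}\right) U{\left(-5,13 \right)} + H = \left(\left(-1 + 46\right) + \frac{1}{3} \left(-4\right)\right) \frac{1}{2} \cdot 13 + 42 = \left(45 - \frac{4}{3}\right) \frac{13}{2} + 42 = \frac{131}{3} \cdot \frac{13}{2} + 42 = \frac{1703}{6} + 42 = \frac{1955}{6}$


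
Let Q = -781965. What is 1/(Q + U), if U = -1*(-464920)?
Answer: -1/317045 ≈ -3.1541e-6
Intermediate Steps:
U = 464920
1/(Q + U) = 1/(-781965 + 464920) = 1/(-317045) = -1/317045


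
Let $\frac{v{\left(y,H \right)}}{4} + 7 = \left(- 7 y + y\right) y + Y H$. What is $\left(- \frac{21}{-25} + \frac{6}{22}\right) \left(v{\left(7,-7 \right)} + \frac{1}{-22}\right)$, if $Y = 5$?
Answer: $- \frac{4524057}{3025} \approx -1495.6$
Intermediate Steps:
$v{\left(y,H \right)} = -28 - 24 y^{2} + 20 H$ ($v{\left(y,H \right)} = -28 + 4 \left(\left(- 7 y + y\right) y + 5 H\right) = -28 + 4 \left(- 6 y y + 5 H\right) = -28 + 4 \left(- 6 y^{2} + 5 H\right) = -28 + \left(- 24 y^{2} + 20 H\right) = -28 - 24 y^{2} + 20 H$)
$\left(- \frac{21}{-25} + \frac{6}{22}\right) \left(v{\left(7,-7 \right)} + \frac{1}{-22}\right) = \left(- \frac{21}{-25} + \frac{6}{22}\right) \left(\left(-28 - 24 \cdot 7^{2} + 20 \left(-7\right)\right) + \frac{1}{-22}\right) = \left(\left(-21\right) \left(- \frac{1}{25}\right) + 6 \cdot \frac{1}{22}\right) \left(\left(-28 - 1176 - 140\right) - \frac{1}{22}\right) = \left(\frac{21}{25} + \frac{3}{11}\right) \left(\left(-28 - 1176 - 140\right) - \frac{1}{22}\right) = \frac{306 \left(-1344 - \frac{1}{22}\right)}{275} = \frac{306}{275} \left(- \frac{29569}{22}\right) = - \frac{4524057}{3025}$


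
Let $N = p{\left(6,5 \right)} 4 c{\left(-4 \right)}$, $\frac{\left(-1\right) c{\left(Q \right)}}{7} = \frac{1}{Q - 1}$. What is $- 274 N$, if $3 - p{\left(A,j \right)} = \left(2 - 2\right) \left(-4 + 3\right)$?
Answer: $- \frac{23016}{5} \approx -4603.2$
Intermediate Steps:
$p{\left(A,j \right)} = 3$ ($p{\left(A,j \right)} = 3 - \left(2 - 2\right) \left(-4 + 3\right) = 3 - 0 \left(-1\right) = 3 - 0 = 3 + 0 = 3$)
$c{\left(Q \right)} = - \frac{7}{-1 + Q}$ ($c{\left(Q \right)} = - \frac{7}{Q - 1} = - \frac{7}{-1 + Q}$)
$N = \frac{84}{5}$ ($N = 3 \cdot 4 \left(- \frac{7}{-1 - 4}\right) = 12 \left(- \frac{7}{-5}\right) = 12 \left(\left(-7\right) \left(- \frac{1}{5}\right)\right) = 12 \cdot \frac{7}{5} = \frac{84}{5} \approx 16.8$)
$- 274 N = \left(-274\right) \frac{84}{5} = - \frac{23016}{5}$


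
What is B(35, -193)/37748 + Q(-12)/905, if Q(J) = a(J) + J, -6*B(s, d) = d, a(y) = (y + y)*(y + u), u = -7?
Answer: 100735337/204971640 ≈ 0.49146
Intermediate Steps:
a(y) = 2*y*(-7 + y) (a(y) = (y + y)*(y - 7) = (2*y)*(-7 + y) = 2*y*(-7 + y))
B(s, d) = -d/6
Q(J) = J + 2*J*(-7 + J) (Q(J) = 2*J*(-7 + J) + J = J + 2*J*(-7 + J))
B(35, -193)/37748 + Q(-12)/905 = -1/6*(-193)/37748 - 12*(-13 + 2*(-12))/905 = (193/6)*(1/37748) - 12*(-13 - 24)*(1/905) = 193/226488 - 12*(-37)*(1/905) = 193/226488 + 444*(1/905) = 193/226488 + 444/905 = 100735337/204971640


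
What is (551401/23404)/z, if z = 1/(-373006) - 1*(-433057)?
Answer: 102837940703/1890257520008382 ≈ 5.4404e-5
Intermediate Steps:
z = 161532859341/373006 (z = -1/373006 + 433057 = 161532859341/373006 ≈ 4.3306e+5)
(551401/23404)/z = (551401/23404)/(161532859341/373006) = (551401*(1/23404))*(373006/161532859341) = (551401/23404)*(373006/161532859341) = 102837940703/1890257520008382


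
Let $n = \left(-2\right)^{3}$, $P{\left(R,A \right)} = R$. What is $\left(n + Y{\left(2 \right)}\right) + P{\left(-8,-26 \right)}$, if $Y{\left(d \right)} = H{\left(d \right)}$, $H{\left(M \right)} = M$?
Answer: $-14$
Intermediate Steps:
$Y{\left(d \right)} = d$
$n = -8$
$\left(n + Y{\left(2 \right)}\right) + P{\left(-8,-26 \right)} = \left(-8 + 2\right) - 8 = -6 - 8 = -14$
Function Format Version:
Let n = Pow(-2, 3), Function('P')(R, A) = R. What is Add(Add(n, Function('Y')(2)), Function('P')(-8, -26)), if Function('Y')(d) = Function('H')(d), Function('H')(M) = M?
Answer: -14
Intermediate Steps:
Function('Y')(d) = d
n = -8
Add(Add(n, Function('Y')(2)), Function('P')(-8, -26)) = Add(Add(-8, 2), -8) = Add(-6, -8) = -14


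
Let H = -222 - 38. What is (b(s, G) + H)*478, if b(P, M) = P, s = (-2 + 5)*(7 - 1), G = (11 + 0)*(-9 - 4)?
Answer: -115676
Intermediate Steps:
G = -143 (G = 11*(-13) = -143)
s = 18 (s = 3*6 = 18)
H = -260
(b(s, G) + H)*478 = (18 - 260)*478 = -242*478 = -115676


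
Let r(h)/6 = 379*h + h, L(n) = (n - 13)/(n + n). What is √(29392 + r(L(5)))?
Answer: 4*√1723 ≈ 166.04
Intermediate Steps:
L(n) = (-13 + n)/(2*n) (L(n) = (-13 + n)/((2*n)) = (-13 + n)*(1/(2*n)) = (-13 + n)/(2*n))
r(h) = 2280*h (r(h) = 6*(379*h + h) = 6*(380*h) = 2280*h)
√(29392 + r(L(5))) = √(29392 + 2280*((½)*(-13 + 5)/5)) = √(29392 + 2280*((½)*(⅕)*(-8))) = √(29392 + 2280*(-⅘)) = √(29392 - 1824) = √27568 = 4*√1723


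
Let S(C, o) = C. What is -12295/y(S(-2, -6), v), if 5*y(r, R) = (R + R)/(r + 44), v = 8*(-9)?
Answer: 430325/24 ≈ 17930.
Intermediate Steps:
v = -72
y(r, R) = 2*R/(5*(44 + r)) (y(r, R) = ((R + R)/(r + 44))/5 = ((2*R)/(44 + r))/5 = (2*R/(44 + r))/5 = 2*R/(5*(44 + r)))
-12295/y(S(-2, -6), v) = -12295/((⅖)*(-72)/(44 - 2)) = -12295/((⅖)*(-72)/42) = -12295/((⅖)*(-72)*(1/42)) = -12295/(-24/35) = -12295*(-35/24) = 430325/24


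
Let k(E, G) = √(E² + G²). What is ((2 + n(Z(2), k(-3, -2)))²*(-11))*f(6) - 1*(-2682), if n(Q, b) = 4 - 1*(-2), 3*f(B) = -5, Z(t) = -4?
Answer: 11566/3 ≈ 3855.3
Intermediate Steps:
f(B) = -5/3 (f(B) = (⅓)*(-5) = -5/3)
n(Q, b) = 6 (n(Q, b) = 4 + 2 = 6)
((2 + n(Z(2), k(-3, -2)))²*(-11))*f(6) - 1*(-2682) = ((2 + 6)²*(-11))*(-5/3) - 1*(-2682) = (8²*(-11))*(-5/3) + 2682 = (64*(-11))*(-5/3) + 2682 = -704*(-5/3) + 2682 = 3520/3 + 2682 = 11566/3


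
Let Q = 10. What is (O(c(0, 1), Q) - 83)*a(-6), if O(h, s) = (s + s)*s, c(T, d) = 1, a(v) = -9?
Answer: -1053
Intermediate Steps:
O(h, s) = 2*s² (O(h, s) = (2*s)*s = 2*s²)
(O(c(0, 1), Q) - 83)*a(-6) = (2*10² - 83)*(-9) = (2*100 - 83)*(-9) = (200 - 83)*(-9) = 117*(-9) = -1053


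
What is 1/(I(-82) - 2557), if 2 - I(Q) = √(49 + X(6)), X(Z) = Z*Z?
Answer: -511/1305588 + √85/6527940 ≈ -0.00038998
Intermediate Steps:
X(Z) = Z²
I(Q) = 2 - √85 (I(Q) = 2 - √(49 + 6²) = 2 - √(49 + 36) = 2 - √85)
1/(I(-82) - 2557) = 1/((2 - √85) - 2557) = 1/(-2555 - √85)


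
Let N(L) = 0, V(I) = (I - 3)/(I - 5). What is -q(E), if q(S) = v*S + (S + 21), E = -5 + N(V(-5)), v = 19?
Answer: 79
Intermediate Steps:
V(I) = (-3 + I)/(-5 + I)
E = -5 (E = -5 + 0 = -5)
q(S) = 21 + 20*S (q(S) = 19*S + (S + 21) = 19*S + (21 + S) = 21 + 20*S)
-q(E) = -(21 + 20*(-5)) = -(21 - 100) = -1*(-79) = 79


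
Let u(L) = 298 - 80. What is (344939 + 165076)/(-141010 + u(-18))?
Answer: -510015/140792 ≈ -3.6225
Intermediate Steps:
u(L) = 218
(344939 + 165076)/(-141010 + u(-18)) = (344939 + 165076)/(-141010 + 218) = 510015/(-140792) = 510015*(-1/140792) = -510015/140792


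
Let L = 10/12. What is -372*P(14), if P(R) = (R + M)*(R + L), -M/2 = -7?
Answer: -154504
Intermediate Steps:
L = ⅚ (L = 10*(1/12) = ⅚ ≈ 0.83333)
M = 14 (M = -2*(-7) = 14)
P(R) = (14 + R)*(⅚ + R) (P(R) = (R + 14)*(R + ⅚) = (14 + R)*(⅚ + R))
-372*P(14) = -372*(35/3 + 14² + (89/6)*14) = -372*(35/3 + 196 + 623/3) = -372*1246/3 = -154504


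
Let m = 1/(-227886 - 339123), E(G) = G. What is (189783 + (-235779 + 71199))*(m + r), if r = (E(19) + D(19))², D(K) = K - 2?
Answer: 6173421612863/189003 ≈ 3.2663e+7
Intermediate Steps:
D(K) = -2 + K
r = 1296 (r = (19 + (-2 + 19))² = (19 + 17)² = 36² = 1296)
m = -1/567009 (m = 1/(-567009) = -1/567009 ≈ -1.7636e-6)
(189783 + (-235779 + 71199))*(m + r) = (189783 + (-235779 + 71199))*(-1/567009 + 1296) = (189783 - 164580)*(734843663/567009) = 25203*(734843663/567009) = 6173421612863/189003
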